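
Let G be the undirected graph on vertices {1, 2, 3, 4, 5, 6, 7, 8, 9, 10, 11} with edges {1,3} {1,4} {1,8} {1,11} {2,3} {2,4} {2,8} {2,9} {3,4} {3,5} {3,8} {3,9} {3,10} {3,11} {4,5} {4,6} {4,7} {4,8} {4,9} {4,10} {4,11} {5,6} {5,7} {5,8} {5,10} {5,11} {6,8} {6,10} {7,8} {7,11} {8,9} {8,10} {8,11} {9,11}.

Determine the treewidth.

A width-4 tree decomposition is:
Bags: B1 = {3, 4, 5, 8, 11}  B2 = {4, 5, 7, 8, 11}  B3 = {1, 3, 4, 8, 11}  B4 = {3, 4, 5, 8, 10}  B5 = {4, 5, 6, 8, 10}  B6 = {3, 4, 8, 9, 11}  B7 = {2, 3, 4, 8, 9}
Tree: B1–B2, B1–B3, B1–B4, B4–B5, B1–B6, B6–B7
Each bag holds 5 vertices, so the decomposition has width 4, which upper-bounds the treewidth. For the lower bound, the 5 vertices {1, 3, 4, 8, 11} are pairwise adjacent, and any tree decomposition puts a clique entirely inside one bag — forcing width ≥ 4. Therefore the treewidth is 4.

4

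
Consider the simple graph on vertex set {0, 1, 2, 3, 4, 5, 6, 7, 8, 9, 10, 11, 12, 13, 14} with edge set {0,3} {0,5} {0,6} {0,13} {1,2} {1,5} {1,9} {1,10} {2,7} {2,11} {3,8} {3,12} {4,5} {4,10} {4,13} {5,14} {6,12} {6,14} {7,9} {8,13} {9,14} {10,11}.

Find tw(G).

3

A width-3 tree decomposition is:
Bags: B1 = {2, 7, 10, 11}  B2 = {1, 2, 7, 10}  B3 = {1, 7, 9, 10}  B4 = {1, 4, 9, 10}  B5 = {1, 4, 5, 9}  B6 = {4, 5, 9, 14}  B7 = {4, 5, 13, 14}  B8 = {0, 5, 13, 14}  B9 = {0, 6, 13, 14}  B10 = {0, 6, 8, 13}  B11 = {0, 3, 6, 8}  B12 = {3, 6, 8, 12}
Tree: B1–B2, B2–B3, B3–B4, B4–B5, B5–B6, B6–B7, B7–B8, B8–B9, B9–B10, B10–B11, B11–B12
Every bag has size at most 4, so the width is 4 − 1 = 3 and tw(G) ≤ 3. For the lower bound: the 4 vertex sets {2,7,11}, {10}, {1}, {4,5,9,14} are disjoint, each induces a connected subgraph, and every pair is joined by at least one edge of G. Contracting each set to a single vertex therefore yields K_{4} as a minor, and since treewidth is minor-monotone, tw(G) ≥ tw(K_{4}) = 3. The upper and lower bounds meet at 3, so that is the treewidth.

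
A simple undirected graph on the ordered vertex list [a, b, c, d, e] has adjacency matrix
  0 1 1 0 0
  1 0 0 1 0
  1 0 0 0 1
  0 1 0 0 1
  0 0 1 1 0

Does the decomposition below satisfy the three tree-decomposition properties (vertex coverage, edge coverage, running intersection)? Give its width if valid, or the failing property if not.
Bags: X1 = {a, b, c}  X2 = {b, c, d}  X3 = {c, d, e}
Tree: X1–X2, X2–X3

Yes; width 2.

Vertex coverage: the bags together contain {a, b, c, d, e}, the full vertex set. Edge coverage: each edge of G has both endpoints in at least one bag. Running intersection: for every vertex, the bags containing it form a connected subtree. All three properties hold, so this is a valid tree decomposition of width max|bag| − 1 = 2, and hence tw(G) ≤ 2.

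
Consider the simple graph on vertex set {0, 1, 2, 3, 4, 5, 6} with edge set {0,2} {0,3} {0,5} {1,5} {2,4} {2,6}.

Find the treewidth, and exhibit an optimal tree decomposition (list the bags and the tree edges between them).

Treewidth 1.
One optimal decomposition is:
Bags: B1 = {0, 2}  B2 = {2, 4}  B3 = {2, 6}  B4 = {0, 5}  B5 = {1, 5}  B6 = {0, 3}
Tree: B1–B2, B2–B3, B1–B4, B4–B5, B4–B6

Every bag has size at most 2, so the width is 2 − 1 = 1 and tw(G) ≤ 1. Any graph with an edge has treewidth ≥ 1, and G has the edge 0–2. Combining the bounds, tw(G) = 1.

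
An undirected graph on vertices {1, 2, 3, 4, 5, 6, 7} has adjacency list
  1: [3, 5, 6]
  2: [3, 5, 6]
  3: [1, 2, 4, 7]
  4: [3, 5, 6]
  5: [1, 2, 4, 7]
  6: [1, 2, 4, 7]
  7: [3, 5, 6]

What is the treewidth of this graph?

3

A width-3 tree decomposition is:
Bags: B1 = {3, 5, 6, 7}  B2 = {3, 4, 5, 6}  B3 = {2, 3, 5, 6}  B4 = {1, 3, 5, 6}
Tree: B1–B2, B2–B3, B3–B4
Each bag holds 4 vertices, so the decomposition has width 3, which upper-bounds the treewidth. For the lower bound: the 4 vertex sets {5,7}, {4,6}, {3}, {2} are disjoint, each induces a connected subgraph, and every pair is joined by at least one edge of G. Contracting each set to a single vertex therefore yields K_{4} as a minor, and since treewidth is minor-monotone, tw(G) ≥ tw(K_{4}) = 3. Therefore the treewidth is 3.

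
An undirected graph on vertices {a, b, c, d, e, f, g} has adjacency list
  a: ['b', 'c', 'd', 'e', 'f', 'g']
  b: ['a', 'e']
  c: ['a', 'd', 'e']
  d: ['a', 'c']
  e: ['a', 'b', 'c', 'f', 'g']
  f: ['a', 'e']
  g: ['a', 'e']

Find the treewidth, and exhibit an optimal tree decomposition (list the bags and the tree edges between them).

Each bag holds 3 vertices, so the decomposition has width 2, which upper-bounds the treewidth. On the other hand G contains the 3-clique {a, c, d}. A clique must lie in a single bag of any decomposition, so no decomposition can have width below 2. The upper and lower bounds meet at 2, so that is the treewidth.

Treewidth 2.
One such decomposition:
Bags: B1 = {a, c, d}  B2 = {a, c, e}  B3 = {a, e, f}  B4 = {a, e, g}  B5 = {a, b, e}
Tree: B1–B2, B2–B3, B3–B4, B4–B5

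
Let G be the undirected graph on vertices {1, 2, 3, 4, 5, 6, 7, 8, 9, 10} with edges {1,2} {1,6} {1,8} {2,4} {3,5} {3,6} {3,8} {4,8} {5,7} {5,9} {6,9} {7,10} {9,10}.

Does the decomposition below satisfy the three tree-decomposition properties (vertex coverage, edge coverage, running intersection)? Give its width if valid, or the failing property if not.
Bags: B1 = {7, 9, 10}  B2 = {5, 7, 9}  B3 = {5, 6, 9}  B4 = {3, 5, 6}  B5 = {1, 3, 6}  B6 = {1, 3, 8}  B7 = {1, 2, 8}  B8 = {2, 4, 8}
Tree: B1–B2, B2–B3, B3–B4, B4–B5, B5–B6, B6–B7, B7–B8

Yes; width 2.

Checking the three conditions: (i) the bags cover all of {1, 2, 3, 4, 5, 6, 7, 8, 9, 10}; (ii) for each edge, some bag contains both endpoints; (iii) the bags containing any fixed vertex form a subtree. All hold, so the decomposition is valid with width 3 − 1 = 2.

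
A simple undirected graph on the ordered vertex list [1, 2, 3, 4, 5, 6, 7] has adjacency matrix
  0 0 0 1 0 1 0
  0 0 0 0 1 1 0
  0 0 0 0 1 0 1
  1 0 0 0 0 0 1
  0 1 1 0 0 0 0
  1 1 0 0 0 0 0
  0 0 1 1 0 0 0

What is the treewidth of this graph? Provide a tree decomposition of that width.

Treewidth 2.
One optimal decomposition is:
Bags: B1 = {2, 5, 6}  B2 = {1, 5, 6}  B3 = {1, 4, 5}  B4 = {4, 5, 7}  B5 = {3, 5, 7}
Tree: B1–B2, B2–B3, B3–B4, B4–B5

The largest bag has 3 vertices, giving width 2; this decomposition certifies tw(G) ≤ 2. The edges 5–2–6–1–4–7–3–5 form a cycle, so G is not a tree and its treewidth is at least 2. Hence tw(G) = 2 exactly.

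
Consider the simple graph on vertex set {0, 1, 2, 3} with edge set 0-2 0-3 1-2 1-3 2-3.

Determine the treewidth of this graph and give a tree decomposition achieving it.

Every bag has size at most 3, so the width is 3 − 1 = 2 and tw(G) ≤ 2. For the lower bound, the 3 vertices {0, 2, 3} are pairwise adjacent, and any tree decomposition puts a clique entirely inside one bag — forcing width ≥ 2. Therefore the treewidth is 2.

Treewidth 2.
One optimal decomposition is:
Bags: B1 = {0, 2, 3}  B2 = {1, 2, 3}
Tree: B1–B2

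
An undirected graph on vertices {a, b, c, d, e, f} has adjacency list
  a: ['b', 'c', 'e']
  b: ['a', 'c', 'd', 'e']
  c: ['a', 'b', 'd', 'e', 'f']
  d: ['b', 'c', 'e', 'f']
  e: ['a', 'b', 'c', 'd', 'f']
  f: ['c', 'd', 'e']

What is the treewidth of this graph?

3

A width-3 tree decomposition is:
Bags: B1 = {b, c, d, e}  B2 = {a, b, c, e}  B3 = {c, d, e, f}
Tree: B1–B2, B1–B3
The largest bag has 4 vertices, giving width 3; this decomposition certifies tw(G) ≤ 3. On the other hand G contains the 4-clique {c, d, e, f}. A clique must lie in a single bag of any decomposition, so no decomposition can have width below 3. Hence tw(G) = 3 exactly.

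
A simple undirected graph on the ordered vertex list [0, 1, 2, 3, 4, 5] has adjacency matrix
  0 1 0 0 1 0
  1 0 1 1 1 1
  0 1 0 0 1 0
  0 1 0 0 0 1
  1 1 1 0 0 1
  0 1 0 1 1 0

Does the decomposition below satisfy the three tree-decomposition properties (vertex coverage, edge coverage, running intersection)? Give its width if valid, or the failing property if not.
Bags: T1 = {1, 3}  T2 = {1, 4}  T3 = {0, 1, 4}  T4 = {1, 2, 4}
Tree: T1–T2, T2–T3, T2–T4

No — vertex 5 appears in no bag.

A tree decomposition must satisfy three properties: every vertex lies in some bag; for every edge, both endpoints lie together in some bag; and for every vertex, the bags containing it form a connected subtree. Here vertex 5 appears in no bag, so the decomposition is invalid.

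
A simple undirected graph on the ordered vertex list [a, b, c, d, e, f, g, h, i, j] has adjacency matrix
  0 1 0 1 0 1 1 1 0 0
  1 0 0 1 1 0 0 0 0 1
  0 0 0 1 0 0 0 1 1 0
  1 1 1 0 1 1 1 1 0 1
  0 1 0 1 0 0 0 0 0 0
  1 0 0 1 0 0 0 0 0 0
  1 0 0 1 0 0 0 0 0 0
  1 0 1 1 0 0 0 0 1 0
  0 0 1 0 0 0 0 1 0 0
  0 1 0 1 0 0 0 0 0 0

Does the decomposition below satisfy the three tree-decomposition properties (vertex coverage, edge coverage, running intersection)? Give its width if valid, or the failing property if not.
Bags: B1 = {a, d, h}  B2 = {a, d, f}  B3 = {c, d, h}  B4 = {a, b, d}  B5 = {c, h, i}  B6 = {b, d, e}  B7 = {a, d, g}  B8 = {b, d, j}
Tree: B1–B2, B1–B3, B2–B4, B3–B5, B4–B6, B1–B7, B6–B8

Yes; width 2.

Checking the three conditions: (i) the bags cover all of {a, b, c, d, e, f, g, h, i, j}; (ii) for each edge, some bag contains both endpoints; (iii) the bags containing any fixed vertex form a subtree. All hold, so the decomposition is valid with width 3 − 1 = 2.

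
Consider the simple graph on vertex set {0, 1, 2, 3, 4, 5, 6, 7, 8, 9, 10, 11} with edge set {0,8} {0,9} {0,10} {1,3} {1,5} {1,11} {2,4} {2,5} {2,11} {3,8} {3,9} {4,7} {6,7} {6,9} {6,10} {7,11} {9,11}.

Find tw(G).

3

A width-3 tree decomposition is:
Bags: B1 = {1, 2, 4, 5}  B2 = {1, 2, 4, 11}  B3 = {1, 4, 7, 11}  B4 = {1, 3, 7, 11}  B5 = {3, 7, 9, 11}  B6 = {3, 6, 7, 9}  B7 = {3, 6, 8, 9}  B8 = {0, 6, 8, 9}  B9 = {0, 6, 8, 10}
Tree: B1–B2, B2–B3, B3–B4, B4–B5, B5–B6, B6–B7, B7–B8, B8–B9
Each bag holds 4 vertices, so the decomposition has width 3, which upper-bounds the treewidth. For the lower bound: the 4 vertex sets {2,4,5}, {1}, {11}, {3,6,7,9} are disjoint, each induces a connected subgraph, and every pair is joined by at least one edge of G. Contracting each set to a single vertex therefore yields K_{4} as a minor, and since treewidth is minor-monotone, tw(G) ≥ tw(K_{4}) = 3. Combining the bounds, tw(G) = 3.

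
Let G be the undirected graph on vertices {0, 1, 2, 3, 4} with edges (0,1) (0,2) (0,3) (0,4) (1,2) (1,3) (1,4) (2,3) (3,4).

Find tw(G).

3

A width-3 tree decomposition is:
Bags: B1 = {0, 1, 2, 3}  B2 = {0, 1, 3, 4}
Tree: B1–B2
Every bag has size at most 4, so the width is 4 − 1 = 3 and tw(G) ≤ 3. Conversely, {0, 1, 2, 3} is a clique of size 4, and the vertices of any clique must share a bag in every tree decomposition; so some bag has ≥ 4 vertices and tw(G) ≥ 3. Therefore the treewidth is 3.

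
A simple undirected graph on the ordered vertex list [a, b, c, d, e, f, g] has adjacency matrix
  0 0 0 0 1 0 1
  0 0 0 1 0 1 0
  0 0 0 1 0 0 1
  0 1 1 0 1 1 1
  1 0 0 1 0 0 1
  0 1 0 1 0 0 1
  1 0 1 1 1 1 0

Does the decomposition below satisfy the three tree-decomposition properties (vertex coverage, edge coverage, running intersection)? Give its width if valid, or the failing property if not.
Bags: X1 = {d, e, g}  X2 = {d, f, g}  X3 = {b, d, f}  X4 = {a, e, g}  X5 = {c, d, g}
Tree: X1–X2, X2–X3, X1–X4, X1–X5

Vertex coverage: the bags together contain {a, b, c, d, e, f, g}, the full vertex set. Edge coverage: each edge of G has both endpoints in at least one bag. Running intersection: for every vertex, the bags containing it form a connected subtree. All three properties hold, so this is a valid tree decomposition of width max|bag| − 1 = 2, and hence tw(G) ≤ 2.

Yes; width 2.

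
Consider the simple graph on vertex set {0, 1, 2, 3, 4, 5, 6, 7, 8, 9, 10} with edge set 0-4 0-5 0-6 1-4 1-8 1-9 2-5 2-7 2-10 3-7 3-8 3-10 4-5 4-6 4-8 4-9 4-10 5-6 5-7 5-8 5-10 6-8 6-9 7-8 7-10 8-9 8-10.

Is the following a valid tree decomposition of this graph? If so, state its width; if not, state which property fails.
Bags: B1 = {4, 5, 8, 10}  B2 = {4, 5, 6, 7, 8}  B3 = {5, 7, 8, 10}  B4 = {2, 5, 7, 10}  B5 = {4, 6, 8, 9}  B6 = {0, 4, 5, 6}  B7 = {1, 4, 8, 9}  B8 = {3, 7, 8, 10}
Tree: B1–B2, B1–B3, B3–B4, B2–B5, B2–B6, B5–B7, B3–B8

No — bags containing vertex 7 are not connected in the tree.

A tree decomposition must satisfy three properties: every vertex lies in some bag; for every edge, both endpoints lie together in some bag; and for every vertex, the bags containing it form a connected subtree. Here bags containing vertex 7 are not connected in the tree, so the decomposition is invalid.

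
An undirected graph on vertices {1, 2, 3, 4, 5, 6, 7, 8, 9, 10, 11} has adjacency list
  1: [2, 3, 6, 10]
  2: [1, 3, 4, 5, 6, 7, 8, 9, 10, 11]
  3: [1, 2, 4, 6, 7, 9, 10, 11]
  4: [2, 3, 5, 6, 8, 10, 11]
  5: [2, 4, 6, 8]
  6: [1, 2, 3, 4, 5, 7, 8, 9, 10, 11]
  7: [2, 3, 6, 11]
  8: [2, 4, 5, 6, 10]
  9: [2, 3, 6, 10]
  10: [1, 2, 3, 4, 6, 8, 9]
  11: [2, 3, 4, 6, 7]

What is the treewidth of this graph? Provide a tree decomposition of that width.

Treewidth 4.
One optimal decomposition is:
Bags: B1 = {2, 3, 4, 6, 10}  B2 = {1, 2, 3, 6, 10}  B3 = {2, 4, 6, 8, 10}  B4 = {2, 3, 4, 6, 11}  B5 = {2, 3, 6, 7, 11}  B6 = {2, 3, 6, 9, 10}  B7 = {2, 4, 5, 6, 8}
Tree: B1–B2, B1–B3, B1–B4, B4–B5, B2–B6, B3–B7

Each bag holds 5 vertices, so the decomposition has width 4, which upper-bounds the treewidth. Conversely, {2, 4, 6, 8, 10} is a clique of size 5, and the vertices of any clique must share a bag in every tree decomposition; so some bag has ≥ 5 vertices and tw(G) ≥ 4. Combining the bounds, tw(G) = 4.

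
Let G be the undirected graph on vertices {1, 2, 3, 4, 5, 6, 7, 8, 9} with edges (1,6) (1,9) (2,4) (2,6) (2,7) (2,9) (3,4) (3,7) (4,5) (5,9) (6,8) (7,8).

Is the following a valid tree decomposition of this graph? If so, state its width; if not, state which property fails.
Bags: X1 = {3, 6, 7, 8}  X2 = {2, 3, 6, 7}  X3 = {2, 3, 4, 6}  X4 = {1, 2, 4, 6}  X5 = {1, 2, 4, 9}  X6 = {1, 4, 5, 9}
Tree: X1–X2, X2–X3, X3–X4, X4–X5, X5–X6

Vertex coverage: the bags together contain {1, 2, 3, 4, 5, 6, 7, 8, 9}, the full vertex set. Edge coverage: each edge of G has both endpoints in at least one bag. Running intersection: for every vertex, the bags containing it form a connected subtree. All three properties hold, so this is a valid tree decomposition of width max|bag| − 1 = 3, and hence tw(G) ≤ 3.

Yes; width 3.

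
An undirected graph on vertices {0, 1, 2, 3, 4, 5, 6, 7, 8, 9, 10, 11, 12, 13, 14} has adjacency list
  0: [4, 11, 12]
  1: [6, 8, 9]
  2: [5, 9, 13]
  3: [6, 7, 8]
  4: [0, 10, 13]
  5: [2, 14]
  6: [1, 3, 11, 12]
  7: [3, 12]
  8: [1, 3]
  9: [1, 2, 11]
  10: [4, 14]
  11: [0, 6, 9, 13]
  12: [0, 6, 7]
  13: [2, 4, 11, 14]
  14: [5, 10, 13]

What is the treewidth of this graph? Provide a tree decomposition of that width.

Treewidth 3.
One such decomposition:
Bags: B1 = {2, 5, 10, 14}  B2 = {2, 10, 13, 14}  B3 = {2, 4, 10, 13}  B4 = {2, 4, 9, 13}  B5 = {4, 9, 11, 13}  B6 = {0, 4, 9, 11}  B7 = {0, 1, 9, 11}  B8 = {0, 1, 6, 11}  B9 = {0, 1, 6, 12}  B10 = {1, 6, 8, 12}  B11 = {3, 6, 8, 12}  B12 = {3, 7, 8, 12}
Tree: B1–B2, B2–B3, B3–B4, B4–B5, B5–B6, B6–B7, B7–B8, B8–B9, B9–B10, B10–B11, B11–B12

The largest bag has 4 vertices, giving width 3; this decomposition certifies tw(G) ≤ 3. For the lower bound: the 4 vertex sets {5,10,14}, {2}, {13}, {0,4,9,11} are disjoint, each induces a connected subgraph, and every pair is joined by at least one edge of G. Contracting each set to a single vertex therefore yields K_{4} as a minor, and since treewidth is minor-monotone, tw(G) ≥ tw(K_{4}) = 3. Combining the bounds, tw(G) = 3.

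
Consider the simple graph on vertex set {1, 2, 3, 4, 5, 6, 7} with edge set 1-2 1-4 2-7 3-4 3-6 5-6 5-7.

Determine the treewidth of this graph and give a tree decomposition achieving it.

The largest bag has 3 vertices, giving width 2; this decomposition certifies tw(G) ≤ 2. The edges 7–2–1–4–3–6–5–7 form a cycle, so G is not a tree and its treewidth is at least 2. Combining the bounds, tw(G) = 2.

Treewidth 2.
One optimal decomposition is:
Bags: B1 = {1, 2, 7}  B2 = {1, 4, 7}  B3 = {3, 4, 7}  B4 = {3, 6, 7}  B5 = {5, 6, 7}
Tree: B1–B2, B2–B3, B3–B4, B4–B5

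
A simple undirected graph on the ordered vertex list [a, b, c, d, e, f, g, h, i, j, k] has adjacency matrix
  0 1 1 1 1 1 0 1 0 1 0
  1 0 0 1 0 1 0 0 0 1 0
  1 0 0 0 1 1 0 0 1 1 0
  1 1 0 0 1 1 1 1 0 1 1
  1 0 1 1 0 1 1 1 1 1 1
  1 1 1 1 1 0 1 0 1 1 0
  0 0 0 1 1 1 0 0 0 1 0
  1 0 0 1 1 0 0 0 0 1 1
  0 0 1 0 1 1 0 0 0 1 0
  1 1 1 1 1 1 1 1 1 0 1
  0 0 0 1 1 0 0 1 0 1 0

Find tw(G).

4

A width-4 tree decomposition is:
Bags: B1 = {d, e, h, j, k}  B2 = {a, d, e, h, j}  B3 = {a, d, e, f, j}  B4 = {a, c, e, f, j}  B5 = {a, b, d, f, j}  B6 = {d, e, f, g, j}  B7 = {c, e, f, i, j}
Tree: B1–B2, B2–B3, B3–B4, B3–B5, B3–B6, B4–B7
Every bag has size at most 5, so the width is 5 − 1 = 4 and tw(G) ≤ 4. On the other hand G contains the 5-clique {a, d, e, h, j}. A clique must lie in a single bag of any decomposition, so no decomposition can have width below 4. Combining the bounds, tw(G) = 4.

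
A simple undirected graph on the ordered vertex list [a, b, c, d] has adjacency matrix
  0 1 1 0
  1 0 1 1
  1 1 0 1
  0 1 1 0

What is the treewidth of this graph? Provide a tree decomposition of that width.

The largest bag has 3 vertices, giving width 2; this decomposition certifies tw(G) ≤ 2. Conversely, {b, c, d} is a clique of size 3, and the vertices of any clique must share a bag in every tree decomposition; so some bag has ≥ 3 vertices and tw(G) ≥ 2. Hence tw(G) = 2 exactly.

Treewidth 2.
Bags: B1 = {a, b, c}  B2 = {b, c, d}
Tree: B1–B2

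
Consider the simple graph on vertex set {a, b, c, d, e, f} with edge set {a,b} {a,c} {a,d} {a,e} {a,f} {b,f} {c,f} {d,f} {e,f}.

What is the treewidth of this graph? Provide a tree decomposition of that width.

Treewidth 2.
One optimal decomposition is:
Bags: B1 = {a, c, f}  B2 = {a, d, f}  B3 = {a, b, f}  B4 = {a, e, f}
Tree: B1–B2, B1–B3, B2–B4

Every bag has size at most 3, so the width is 3 − 1 = 2 and tw(G) ≤ 2. Conversely, {a, d, f} is a clique of size 3, and the vertices of any clique must share a bag in every tree decomposition; so some bag has ≥ 3 vertices and tw(G) ≥ 2. The upper and lower bounds meet at 2, so that is the treewidth.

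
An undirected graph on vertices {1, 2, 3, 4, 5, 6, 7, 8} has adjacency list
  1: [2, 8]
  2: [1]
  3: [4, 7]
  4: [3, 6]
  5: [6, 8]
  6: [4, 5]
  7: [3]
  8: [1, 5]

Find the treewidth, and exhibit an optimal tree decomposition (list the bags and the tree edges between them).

Treewidth 1.
One such decomposition:
Bags: B1 = {1, 2}  B2 = {1, 8}  B3 = {5, 8}  B4 = {5, 6}  B5 = {4, 6}  B6 = {3, 4}  B7 = {3, 7}
Tree: B1–B2, B2–B3, B3–B4, B4–B5, B5–B6, B6–B7

The largest bag has 2 vertices, giving width 1; this decomposition certifies tw(G) ≤ 1. G has an edge, so its treewidth is at least 1. Combining the bounds, tw(G) = 1.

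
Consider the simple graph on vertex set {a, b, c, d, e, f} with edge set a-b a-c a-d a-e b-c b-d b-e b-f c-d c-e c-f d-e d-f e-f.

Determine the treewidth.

A width-4 tree decomposition is:
Bags: B1 = {b, c, d, e, f}  B2 = {a, b, c, d, e}
Tree: B1–B2
Every bag has size at most 5, so the width is 5 − 1 = 4 and tw(G) ≤ 4. For the lower bound, the 5 vertices {b, c, d, e, f} are pairwise adjacent, and any tree decomposition puts a clique entirely inside one bag — forcing width ≥ 4. Therefore the treewidth is 4.

4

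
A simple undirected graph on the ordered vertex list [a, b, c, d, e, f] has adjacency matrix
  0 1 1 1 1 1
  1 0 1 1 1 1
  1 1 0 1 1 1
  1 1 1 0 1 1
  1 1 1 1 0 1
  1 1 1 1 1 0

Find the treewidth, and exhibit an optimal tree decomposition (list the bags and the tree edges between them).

Treewidth 5.
One optimal decomposition is:
Bags: B1 = {a, b, c, d, e, f}
Tree: (single bag)

With just one bag of size 6, the width is 6 − 1 = 5, so tw(G) ≤ 5. Conversely, {a, b, c, d, e, f} is a clique of size 6, and the vertices of any clique must share a bag in every tree decomposition; so some bag has ≥ 6 vertices and tw(G) ≥ 5. The upper and lower bounds meet at 5, so that is the treewidth.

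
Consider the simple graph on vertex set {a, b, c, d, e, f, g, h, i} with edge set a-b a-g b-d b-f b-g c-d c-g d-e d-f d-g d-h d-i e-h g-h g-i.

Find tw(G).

A width-2 tree decomposition is:
Bags: B1 = {d, g, i}  B2 = {d, g, h}  B3 = {b, d, g}  B4 = {c, d, g}  B5 = {b, d, f}  B6 = {d, e, h}  B7 = {a, b, g}
Tree: B1–B2, B2–B3, B2–B4, B3–B5, B2–B6, B3–B7
The largest bag has 3 vertices, giving width 2; this decomposition certifies tw(G) ≤ 2. For the lower bound, the 3 vertices {d, g, h} are pairwise adjacent, and any tree decomposition puts a clique entirely inside one bag — forcing width ≥ 2. The upper and lower bounds meet at 2, so that is the treewidth.

2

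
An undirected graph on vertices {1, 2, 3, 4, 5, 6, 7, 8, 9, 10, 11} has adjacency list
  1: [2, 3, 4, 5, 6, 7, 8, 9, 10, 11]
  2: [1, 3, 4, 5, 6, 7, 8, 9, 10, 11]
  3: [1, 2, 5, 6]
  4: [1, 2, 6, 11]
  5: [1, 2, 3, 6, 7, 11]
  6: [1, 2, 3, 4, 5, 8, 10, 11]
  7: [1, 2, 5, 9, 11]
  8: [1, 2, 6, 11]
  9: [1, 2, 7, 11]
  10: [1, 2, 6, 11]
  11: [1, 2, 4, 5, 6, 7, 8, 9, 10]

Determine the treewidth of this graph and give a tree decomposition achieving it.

Every bag has size at most 5, so the width is 5 − 1 = 4 and tw(G) ≤ 4. Conversely, {1, 2, 7, 9, 11} is a clique of size 5, and the vertices of any clique must share a bag in every tree decomposition; so some bag has ≥ 5 vertices and tw(G) ≥ 4. Therefore the treewidth is 4.

Treewidth 4.
One such decomposition:
Bags: B1 = {1, 2, 5, 7, 11}  B2 = {1, 2, 7, 9, 11}  B3 = {1, 2, 5, 6, 11}  B4 = {1, 2, 3, 5, 6}  B5 = {1, 2, 6, 10, 11}  B6 = {1, 2, 6, 8, 11}  B7 = {1, 2, 4, 6, 11}
Tree: B1–B2, B1–B3, B3–B4, B3–B5, B5–B6, B3–B7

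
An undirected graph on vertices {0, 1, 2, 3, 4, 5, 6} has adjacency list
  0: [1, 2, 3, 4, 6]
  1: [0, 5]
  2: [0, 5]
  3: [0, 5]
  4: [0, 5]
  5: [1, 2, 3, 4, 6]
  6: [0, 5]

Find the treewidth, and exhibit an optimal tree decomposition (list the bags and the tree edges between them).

Each bag holds 3 vertices, so the decomposition has width 2, which upper-bounds the treewidth. Since 5–3–0–4–5 is a cycle in G, G is not acyclic. Forests are exactly the graphs of treewidth ≤ 1, so tw(G) ≥ 2. Hence tw(G) = 2 exactly.

Treewidth 2.
One optimal decomposition is:
Bags: B1 = {0, 3, 5}  B2 = {0, 4, 5}  B3 = {0, 5, 6}  B4 = {0, 1, 5}  B5 = {0, 2, 5}
Tree: B1–B2, B2–B3, B3–B4, B4–B5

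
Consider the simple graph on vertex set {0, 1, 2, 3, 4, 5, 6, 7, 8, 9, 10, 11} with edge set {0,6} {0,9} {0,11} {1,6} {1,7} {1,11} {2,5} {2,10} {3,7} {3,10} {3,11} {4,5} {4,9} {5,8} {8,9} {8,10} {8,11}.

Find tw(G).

A width-3 tree decomposition is:
Bags: B1 = {0, 1, 6, 7}  B2 = {0, 1, 7, 11}  B3 = {0, 3, 7, 11}  B4 = {0, 3, 9, 11}  B5 = {3, 8, 9, 11}  B6 = {3, 8, 9, 10}  B7 = {4, 8, 9, 10}  B8 = {4, 5, 8, 10}  B9 = {2, 4, 5, 10}
Tree: B1–B2, B2–B3, B3–B4, B4–B5, B5–B6, B6–B7, B7–B8, B8–B9
Every bag has size at most 4, so the width is 4 − 1 = 3 and tw(G) ≤ 3. For the lower bound: the 4 vertex sets {1,6,7}, {0}, {11}, {3,8,9,10} are disjoint, each induces a connected subgraph, and every pair is joined by at least one edge of G. Contracting each set to a single vertex therefore yields K_{4} as a minor, and since treewidth is minor-monotone, tw(G) ≥ tw(K_{4}) = 3. The upper and lower bounds meet at 3, so that is the treewidth.

3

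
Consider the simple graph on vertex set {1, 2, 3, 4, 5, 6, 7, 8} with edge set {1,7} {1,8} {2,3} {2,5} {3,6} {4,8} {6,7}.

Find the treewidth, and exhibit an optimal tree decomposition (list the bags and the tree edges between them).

Every bag has size at most 2, so the width is 2 − 1 = 1 and tw(G) ≤ 1. G has an edge, so its treewidth is at least 1. Combining the bounds, tw(G) = 1.

Treewidth 1.
One optimal decomposition is:
Bags: B1 = {4, 8}  B2 = {1, 8}  B3 = {1, 7}  B4 = {6, 7}  B5 = {3, 6}  B6 = {2, 3}  B7 = {2, 5}
Tree: B1–B2, B2–B3, B3–B4, B4–B5, B5–B6, B6–B7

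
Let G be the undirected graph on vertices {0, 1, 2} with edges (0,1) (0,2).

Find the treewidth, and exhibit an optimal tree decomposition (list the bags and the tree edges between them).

Treewidth 1.
One such decomposition:
Bags: B1 = {0, 1}  B2 = {0, 2}
Tree: B1–B2

Each bag holds 2 vertices, so the decomposition has width 1, which upper-bounds the treewidth. G has an edge, so its treewidth is at least 1. The upper and lower bounds meet at 1, so that is the treewidth.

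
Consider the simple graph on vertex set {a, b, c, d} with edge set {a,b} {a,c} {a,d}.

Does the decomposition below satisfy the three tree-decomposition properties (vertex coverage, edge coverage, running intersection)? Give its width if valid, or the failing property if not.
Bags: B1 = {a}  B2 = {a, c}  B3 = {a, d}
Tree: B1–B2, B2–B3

A tree decomposition must satisfy three properties: every vertex lies in some bag; for every edge, both endpoints lie together in some bag; and for every vertex, the bags containing it form a connected subtree. Here vertex b appears in no bag, so the decomposition is invalid.

No — vertex b appears in no bag.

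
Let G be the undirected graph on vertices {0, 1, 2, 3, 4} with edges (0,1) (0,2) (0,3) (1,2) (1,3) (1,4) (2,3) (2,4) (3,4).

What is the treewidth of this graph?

A width-3 tree decomposition is:
Bags: B1 = {1, 2, 3, 4}  B2 = {0, 1, 2, 3}
Tree: B1–B2
The largest bag has 4 vertices, giving width 3; this decomposition certifies tw(G) ≤ 3. On the other hand G contains the 4-clique {0, 1, 2, 3}. A clique must lie in a single bag of any decomposition, so no decomposition can have width below 3. The upper and lower bounds meet at 3, so that is the treewidth.

3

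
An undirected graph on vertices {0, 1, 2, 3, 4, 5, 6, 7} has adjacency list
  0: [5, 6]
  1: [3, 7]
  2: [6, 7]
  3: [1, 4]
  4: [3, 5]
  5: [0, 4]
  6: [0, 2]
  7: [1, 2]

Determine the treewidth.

A width-2 tree decomposition is:
Bags: B1 = {2, 6, 7}  B2 = {1, 6, 7}  B3 = {1, 3, 6}  B4 = {3, 4, 6}  B5 = {4, 5, 6}  B6 = {0, 5, 6}
Tree: B1–B2, B2–B3, B3–B4, B4–B5, B5–B6
Each bag holds 3 vertices, so the decomposition has width 2, which upper-bounds the treewidth. Since 6–2–7–1–3–4–5–0–6 is a cycle in G, G is not acyclic. Forests are exactly the graphs of treewidth ≤ 1, so tw(G) ≥ 2. Combining the bounds, tw(G) = 2.

2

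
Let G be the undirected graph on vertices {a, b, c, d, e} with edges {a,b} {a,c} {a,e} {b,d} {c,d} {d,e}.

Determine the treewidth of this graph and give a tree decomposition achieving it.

The largest bag has 3 vertices, giving width 2; this decomposition certifies tw(G) ≤ 2. Since a–c–d–b–a is a cycle in G, G is not acyclic. Forests are exactly the graphs of treewidth ≤ 1, so tw(G) ≥ 2. The upper and lower bounds meet at 2, so that is the treewidth.

Treewidth 2.
One such decomposition:
Bags: B1 = {a, c, d}  B2 = {a, b, d}  B3 = {a, d, e}
Tree: B1–B2, B2–B3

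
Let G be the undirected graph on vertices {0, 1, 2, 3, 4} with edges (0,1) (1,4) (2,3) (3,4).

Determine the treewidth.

1

A width-1 tree decomposition is:
Bags: B1 = {2, 3}  B2 = {3, 4}  B3 = {1, 4}  B4 = {0, 1}
Tree: B1–B2, B2–B3, B3–B4
The largest bag has 2 vertices, giving width 1; this decomposition certifies tw(G) ≤ 1. Any graph with an edge has treewidth ≥ 1, and G has the edge 2–3. Therefore the treewidth is 1.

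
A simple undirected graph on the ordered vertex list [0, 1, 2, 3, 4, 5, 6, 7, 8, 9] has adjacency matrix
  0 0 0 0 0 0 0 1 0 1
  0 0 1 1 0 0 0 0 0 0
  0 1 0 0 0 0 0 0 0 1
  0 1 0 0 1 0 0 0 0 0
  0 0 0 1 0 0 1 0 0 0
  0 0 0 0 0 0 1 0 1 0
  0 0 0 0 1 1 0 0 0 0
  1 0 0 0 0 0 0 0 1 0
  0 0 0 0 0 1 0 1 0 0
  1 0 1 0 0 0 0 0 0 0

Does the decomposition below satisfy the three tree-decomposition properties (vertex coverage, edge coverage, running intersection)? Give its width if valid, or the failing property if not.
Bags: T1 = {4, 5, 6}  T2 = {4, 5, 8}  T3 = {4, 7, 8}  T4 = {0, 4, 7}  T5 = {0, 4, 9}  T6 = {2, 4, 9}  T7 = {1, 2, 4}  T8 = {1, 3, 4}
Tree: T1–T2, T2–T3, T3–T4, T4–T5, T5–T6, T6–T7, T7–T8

Yes; width 2.

Vertex coverage: the bags together contain {0, 1, 2, 3, 4, 5, 6, 7, 8, 9}, the full vertex set. Edge coverage: each edge of G has both endpoints in at least one bag. Running intersection: for every vertex, the bags containing it form a connected subtree. All three properties hold, so this is a valid tree decomposition of width max|bag| − 1 = 2, and hence tw(G) ≤ 2.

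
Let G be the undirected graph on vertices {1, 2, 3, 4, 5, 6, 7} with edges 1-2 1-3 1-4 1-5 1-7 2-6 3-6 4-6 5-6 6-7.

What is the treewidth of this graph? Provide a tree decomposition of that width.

Each bag holds 3 vertices, so the decomposition has width 2, which upper-bounds the treewidth. The edges 1–7–6–4–1 form a cycle, so G is not a tree and its treewidth is at least 2. Hence tw(G) = 2 exactly.

Treewidth 2.
One such decomposition:
Bags: B1 = {1, 6, 7}  B2 = {1, 4, 6}  B3 = {1, 5, 6}  B4 = {1, 3, 6}  B5 = {1, 2, 6}
Tree: B1–B2, B2–B3, B3–B4, B4–B5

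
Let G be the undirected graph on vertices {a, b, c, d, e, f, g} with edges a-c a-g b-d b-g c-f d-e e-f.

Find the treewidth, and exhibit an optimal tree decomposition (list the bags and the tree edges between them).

The largest bag has 3 vertices, giving width 2; this decomposition certifies tw(G) ≤ 2. For the lower bound, G contains the cycle c–a–g–b–d–e–f–c, so G is not a forest; only forests have treewidth ≤ 1, hence tw(G) ≥ 2. The upper and lower bounds meet at 2, so that is the treewidth.

Treewidth 2.
One optimal decomposition is:
Bags: B1 = {a, c, g}  B2 = {b, c, g}  B3 = {b, c, d}  B4 = {c, d, e}  B5 = {c, e, f}
Tree: B1–B2, B2–B3, B3–B4, B4–B5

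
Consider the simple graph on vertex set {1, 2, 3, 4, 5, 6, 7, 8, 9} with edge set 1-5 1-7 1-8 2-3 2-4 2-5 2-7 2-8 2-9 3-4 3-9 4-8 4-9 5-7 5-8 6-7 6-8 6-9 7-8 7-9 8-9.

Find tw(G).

3

A width-3 tree decomposition is:
Bags: B1 = {1, 5, 7, 8}  B2 = {2, 5, 7, 8}  B3 = {2, 7, 8, 9}  B4 = {2, 4, 8, 9}  B5 = {6, 7, 8, 9}  B6 = {2, 3, 4, 9}
Tree: B1–B2, B2–B3, B3–B4, B3–B5, B4–B6
The largest bag has 4 vertices, giving width 3; this decomposition certifies tw(G) ≤ 3. Conversely, {2, 4, 8, 9} is a clique of size 4, and the vertices of any clique must share a bag in every tree decomposition; so some bag has ≥ 4 vertices and tw(G) ≥ 3. Combining the bounds, tw(G) = 3.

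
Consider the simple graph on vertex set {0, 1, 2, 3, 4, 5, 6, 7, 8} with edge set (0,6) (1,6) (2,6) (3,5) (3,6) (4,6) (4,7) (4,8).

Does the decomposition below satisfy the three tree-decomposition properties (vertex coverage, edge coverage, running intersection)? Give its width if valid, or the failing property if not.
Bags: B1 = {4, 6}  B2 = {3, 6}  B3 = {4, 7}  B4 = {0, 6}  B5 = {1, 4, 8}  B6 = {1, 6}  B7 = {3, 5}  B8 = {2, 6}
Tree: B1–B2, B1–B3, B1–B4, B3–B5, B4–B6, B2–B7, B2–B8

No — bags containing vertex 1 are not connected in the tree.

A tree decomposition must satisfy three properties: every vertex lies in some bag; for every edge, both endpoints lie together in some bag; and for every vertex, the bags containing it form a connected subtree. Here bags containing vertex 1 are not connected in the tree, so the decomposition is invalid.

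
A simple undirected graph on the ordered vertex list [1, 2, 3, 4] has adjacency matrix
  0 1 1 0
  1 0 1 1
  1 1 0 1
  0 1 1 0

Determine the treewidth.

2

A width-2 tree decomposition is:
Bags: B1 = {1, 2, 3}  B2 = {2, 3, 4}
Tree: B1–B2
Every bag has size at most 3, so the width is 3 − 1 = 2 and tw(G) ≤ 2. For the lower bound, the 3 vertices {1, 2, 3} are pairwise adjacent, and any tree decomposition puts a clique entirely inside one bag — forcing width ≥ 2. Hence tw(G) = 2 exactly.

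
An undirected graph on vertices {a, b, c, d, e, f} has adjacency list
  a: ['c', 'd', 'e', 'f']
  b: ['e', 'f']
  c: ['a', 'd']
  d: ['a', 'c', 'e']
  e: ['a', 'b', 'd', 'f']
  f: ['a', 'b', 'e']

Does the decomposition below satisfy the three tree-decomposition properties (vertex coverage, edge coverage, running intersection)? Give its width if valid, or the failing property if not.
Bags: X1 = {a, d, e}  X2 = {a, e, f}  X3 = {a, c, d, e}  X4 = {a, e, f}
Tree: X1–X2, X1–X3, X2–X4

No — vertex b appears in no bag.

A tree decomposition must satisfy three properties: every vertex lies in some bag; for every edge, both endpoints lie together in some bag; and for every vertex, the bags containing it form a connected subtree. Here vertex b appears in no bag, so the decomposition is invalid.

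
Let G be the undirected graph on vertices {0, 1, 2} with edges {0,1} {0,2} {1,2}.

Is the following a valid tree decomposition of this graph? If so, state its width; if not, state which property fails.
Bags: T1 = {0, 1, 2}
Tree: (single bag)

Yes; width 2.

Checking the three conditions: (i) the bags cover all of {0, 1, 2}; (ii) for each edge, some bag contains both endpoints; (iii) the bags containing any fixed vertex form a subtree. All hold, so the decomposition is valid with width 3 − 1 = 2.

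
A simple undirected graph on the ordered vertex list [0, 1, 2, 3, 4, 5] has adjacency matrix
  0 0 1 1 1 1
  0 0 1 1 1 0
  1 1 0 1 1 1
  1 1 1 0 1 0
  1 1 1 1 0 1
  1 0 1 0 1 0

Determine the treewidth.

3

A width-3 tree decomposition is:
Bags: B1 = {0, 2, 3, 4}  B2 = {0, 2, 4, 5}  B3 = {1, 2, 3, 4}
Tree: B1–B2, B1–B3
Every bag has size at most 4, so the width is 4 − 1 = 3 and tw(G) ≤ 3. On the other hand G contains the 4-clique {0, 2, 3, 4}. A clique must lie in a single bag of any decomposition, so no decomposition can have width below 3. Therefore the treewidth is 3.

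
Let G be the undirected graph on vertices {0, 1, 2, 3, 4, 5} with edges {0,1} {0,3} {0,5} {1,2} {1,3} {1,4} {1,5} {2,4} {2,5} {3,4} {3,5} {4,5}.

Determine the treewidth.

3

A width-3 tree decomposition is:
Bags: B1 = {1, 3, 4, 5}  B2 = {1, 2, 4, 5}  B3 = {0, 1, 3, 5}
Tree: B1–B2, B1–B3
Each bag holds 4 vertices, so the decomposition has width 3, which upper-bounds the treewidth. On the other hand G contains the 4-clique {1, 2, 4, 5}. A clique must lie in a single bag of any decomposition, so no decomposition can have width below 3. Hence tw(G) = 3 exactly.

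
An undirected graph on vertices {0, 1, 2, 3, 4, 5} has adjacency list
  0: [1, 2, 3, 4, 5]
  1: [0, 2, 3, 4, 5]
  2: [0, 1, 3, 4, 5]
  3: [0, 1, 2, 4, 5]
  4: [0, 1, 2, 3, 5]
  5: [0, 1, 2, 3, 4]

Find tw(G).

A width-5 tree decomposition is:
Bags: B1 = {0, 1, 2, 3, 4, 5}
Tree: (single bag)
A single bag containing all 6 vertices is trivially a valid decomposition of width 5. For the lower bound, the 6 vertices {0, 1, 2, 3, 4, 5} are pairwise adjacent, and any tree decomposition puts a clique entirely inside one bag — forcing width ≥ 5. Therefore the treewidth is 5.

5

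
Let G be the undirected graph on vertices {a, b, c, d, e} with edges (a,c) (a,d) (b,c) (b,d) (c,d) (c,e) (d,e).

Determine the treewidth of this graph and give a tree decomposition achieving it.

Treewidth 2.
One such decomposition:
Bags: B1 = {b, c, d}  B2 = {a, c, d}  B3 = {c, d, e}
Tree: B1–B2, B2–B3

Every bag has size at most 3, so the width is 3 − 1 = 2 and tw(G) ≤ 2. For the lower bound, the 3 vertices {c, d, e} are pairwise adjacent, and any tree decomposition puts a clique entirely inside one bag — forcing width ≥ 2. Hence tw(G) = 2 exactly.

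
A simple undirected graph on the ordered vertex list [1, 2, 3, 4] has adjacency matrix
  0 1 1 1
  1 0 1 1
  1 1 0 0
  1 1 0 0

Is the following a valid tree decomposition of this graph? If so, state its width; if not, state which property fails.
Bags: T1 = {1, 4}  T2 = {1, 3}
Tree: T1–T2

No — vertex 2 appears in no bag.

A tree decomposition must satisfy three properties: every vertex lies in some bag; for every edge, both endpoints lie together in some bag; and for every vertex, the bags containing it form a connected subtree. Here vertex 2 appears in no bag, so the decomposition is invalid.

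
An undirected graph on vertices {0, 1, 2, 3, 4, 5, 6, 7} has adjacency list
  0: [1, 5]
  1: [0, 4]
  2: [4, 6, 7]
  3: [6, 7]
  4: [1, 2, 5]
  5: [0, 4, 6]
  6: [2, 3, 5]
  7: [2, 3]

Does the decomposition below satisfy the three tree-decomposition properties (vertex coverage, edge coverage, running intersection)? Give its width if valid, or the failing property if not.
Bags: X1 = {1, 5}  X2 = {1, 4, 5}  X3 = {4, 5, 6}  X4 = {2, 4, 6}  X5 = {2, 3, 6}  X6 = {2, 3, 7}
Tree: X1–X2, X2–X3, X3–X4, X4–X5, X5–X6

A tree decomposition must satisfy three properties: every vertex lies in some bag; for every edge, both endpoints lie together in some bag; and for every vertex, the bags containing it form a connected subtree. Here vertex 0 appears in no bag, so the decomposition is invalid.

No — vertex 0 appears in no bag.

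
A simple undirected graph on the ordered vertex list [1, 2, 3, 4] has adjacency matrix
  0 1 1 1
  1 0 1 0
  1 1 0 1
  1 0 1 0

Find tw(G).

A width-2 tree decomposition is:
Bags: B1 = {1, 3, 4}  B2 = {1, 2, 3}
Tree: B1–B2
Each bag holds 3 vertices, so the decomposition has width 2, which upper-bounds the treewidth. On the other hand G contains the 3-clique {1, 2, 3}. A clique must lie in a single bag of any decomposition, so no decomposition can have width below 2. The upper and lower bounds meet at 2, so that is the treewidth.

2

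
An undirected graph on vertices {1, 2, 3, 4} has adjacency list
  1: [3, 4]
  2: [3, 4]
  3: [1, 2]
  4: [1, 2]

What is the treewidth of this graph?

2

A width-2 tree decomposition is:
Bags: B1 = {1, 3, 4}  B2 = {2, 3, 4}
Tree: B1–B2
Each bag holds 3 vertices, so the decomposition has width 2, which upper-bounds the treewidth. The edges 3–1–4–2–3 form a cycle, so G is not a tree and its treewidth is at least 2. The upper and lower bounds meet at 2, so that is the treewidth.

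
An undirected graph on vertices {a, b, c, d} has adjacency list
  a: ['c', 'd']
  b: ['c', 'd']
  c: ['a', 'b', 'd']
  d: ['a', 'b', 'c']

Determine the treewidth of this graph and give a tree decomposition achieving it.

Treewidth 2.
One optimal decomposition is:
Bags: B1 = {b, c, d}  B2 = {a, c, d}
Tree: B1–B2

Each bag holds 3 vertices, so the decomposition has width 2, which upper-bounds the treewidth. Conversely, {a, c, d} is a clique of size 3, and the vertices of any clique must share a bag in every tree decomposition; so some bag has ≥ 3 vertices and tw(G) ≥ 2. The upper and lower bounds meet at 2, so that is the treewidth.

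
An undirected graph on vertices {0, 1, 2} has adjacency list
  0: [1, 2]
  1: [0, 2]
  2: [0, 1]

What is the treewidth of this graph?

A width-2 tree decomposition is:
Bags: B1 = {0, 1, 2}
Tree: (single bag)
A single bag containing all 3 vertices is trivially a valid decomposition of width 2. Conversely, {0, 1, 2} is a clique of size 3, and the vertices of any clique must share a bag in every tree decomposition; so some bag has ≥ 3 vertices and tw(G) ≥ 2. Combining the bounds, tw(G) = 2.

2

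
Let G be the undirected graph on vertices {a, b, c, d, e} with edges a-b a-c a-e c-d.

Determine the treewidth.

A width-1 tree decomposition is:
Bags: B1 = {a, c}  B2 = {a, e}  B3 = {a, b}  B4 = {c, d}
Tree: B1–B2, B2–B3, B1–B4
The largest bag has 2 vertices, giving width 1; this decomposition certifies tw(G) ≤ 1. Since G has at least one edge (e.g. a–c), it is not an edgeless graph, so tw(G) ≥ 1. The upper and lower bounds meet at 1, so that is the treewidth.

1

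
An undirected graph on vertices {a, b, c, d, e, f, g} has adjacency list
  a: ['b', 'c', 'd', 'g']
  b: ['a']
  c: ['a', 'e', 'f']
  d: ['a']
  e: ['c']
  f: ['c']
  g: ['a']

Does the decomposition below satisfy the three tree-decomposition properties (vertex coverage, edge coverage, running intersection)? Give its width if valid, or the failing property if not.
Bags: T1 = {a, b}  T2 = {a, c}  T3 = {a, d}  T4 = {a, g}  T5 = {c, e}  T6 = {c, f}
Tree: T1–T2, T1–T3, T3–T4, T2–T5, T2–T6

Every vertex of G appears in some bag (union = {a, b, c, d, e, f, g}); every edge is covered by a bag; and for each vertex v the set of bags containing v is connected in the bag tree. The decomposition is therefore valid. The largest bag has 2 vertices, so the width is 1.

Yes; width 1.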